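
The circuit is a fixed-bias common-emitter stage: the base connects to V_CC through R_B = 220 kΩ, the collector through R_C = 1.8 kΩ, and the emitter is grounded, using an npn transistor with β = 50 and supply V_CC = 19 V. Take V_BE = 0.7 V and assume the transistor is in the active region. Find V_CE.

Base loop: V_CC = I_B·R_B + V_BE, so I_B = (19 − 0.7)/220 kΩ = 0.0832 mA.
In the active region I_C = β·I_B = 50 × 0.0832 = 4.16 mA.
Collector loop: V_CE = V_CC − I_C·R_C = 19 − 4.16×1.8 = 11.5 V.
Since V_CE = 11.5 V > V_CE(sat) ≈ 0.2 V, the transistor is in the active region as assumed.

V_CE ≈ 12 V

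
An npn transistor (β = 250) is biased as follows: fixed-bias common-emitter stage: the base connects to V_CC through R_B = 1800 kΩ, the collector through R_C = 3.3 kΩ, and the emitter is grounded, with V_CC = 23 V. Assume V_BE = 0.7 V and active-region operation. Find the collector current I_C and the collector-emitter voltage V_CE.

Base loop: V_CC = I_B·R_B + V_BE, so I_B = (23 − 0.7)/1800 kΩ = 0.0124 mA.
In the active region I_C = β·I_B = 250 × 0.0124 = 3.1 mA.
Collector loop: V_CE = V_CC − I_C·R_C = 23 − 3.1×3.3 = 12.8 V.
Since V_CE = 12.8 V > V_CE(sat) ≈ 0.2 V, the transistor is in the active region as assumed.

I_C ≈ 3.1 mA, V_CE ≈ 13 V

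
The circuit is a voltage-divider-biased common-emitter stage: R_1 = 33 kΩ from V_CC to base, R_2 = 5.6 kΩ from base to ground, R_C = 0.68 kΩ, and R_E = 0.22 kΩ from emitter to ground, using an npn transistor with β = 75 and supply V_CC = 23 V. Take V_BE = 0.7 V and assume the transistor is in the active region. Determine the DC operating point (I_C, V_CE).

Thevenize the base divider: V_Th = V_CC·R_2/(R_1+R_2) = 23×5.6/38.6 = 3.34 V, R_Th = R_1‖R_2 = 4.79 kΩ.
Base-emitter loop: V_Th = I_B·R_Th + V_BE + (β+1)I_B·R_E, so I_B = (3.34 − 0.7) / (4.79 + 76×0.22) = 0.123 mA.
I_C = β·I_B = 75×0.123 = 9.19 mA, and I_E = (β+1)I_B = 9.32 mA.
V_CE = V_CC − I_C·R_C − I_E·R_E = 23 − 9.19×0.68 − 9.32×0.22 = 14.7 V.
V_CE = 14.7 V > 0.2 V confirms active-region operation.

I_C ≈ 9.2 mA, V_CE ≈ 15 V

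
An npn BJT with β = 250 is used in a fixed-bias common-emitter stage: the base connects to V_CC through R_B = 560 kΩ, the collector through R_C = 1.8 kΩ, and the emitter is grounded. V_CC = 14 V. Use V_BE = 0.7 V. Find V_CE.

Base loop: V_CC = I_B·R_B + V_BE, so I_B = (14 − 0.7)/560 kΩ = 0.0238 mA.
In the active region I_C = β·I_B = 250 × 0.0238 = 5.94 mA.
Collector loop: V_CE = V_CC − I_C·R_C = 14 − 5.94×1.8 = 3.31 V.
Since V_CE = 3.31 V > V_CE(sat) ≈ 0.2 V, the transistor is in the active region as assumed.

V_CE ≈ 3.3 V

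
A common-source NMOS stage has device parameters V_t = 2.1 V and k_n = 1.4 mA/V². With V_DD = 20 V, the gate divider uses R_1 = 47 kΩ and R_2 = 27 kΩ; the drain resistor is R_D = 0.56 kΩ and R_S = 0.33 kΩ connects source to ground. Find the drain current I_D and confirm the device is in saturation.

V_G = V_DD·R_2/(R_1+R_2) = 20×27/74 = 7.3 V.
Assume saturation: I_D = (k_n/2)(V_GS − V_t)² with V_GS = V_G − I_D·R_S = 7.3 − 0.33·I_D.
Substituting gives 0.0762·I_D² − 3.4·I_D + 18.9 = 0, with roots I_D = 6.51 or 38.1 mA.
The root I_D = 38.1 mA gives V_GS = -5.28 V ≤ V_t, so take I_D = 6.51 mA.
Then V_GS = 5.15 V and V_DS = V_DD − I_D(R_D+R_S) = 20 − 6.51×0.89 = 14.2 V.
Saturation requires V_DS ≥ V_GS − V_t = 3.05 V; 14.2 ≥ 3.05 ✓.

I_D ≈ 6.5 mA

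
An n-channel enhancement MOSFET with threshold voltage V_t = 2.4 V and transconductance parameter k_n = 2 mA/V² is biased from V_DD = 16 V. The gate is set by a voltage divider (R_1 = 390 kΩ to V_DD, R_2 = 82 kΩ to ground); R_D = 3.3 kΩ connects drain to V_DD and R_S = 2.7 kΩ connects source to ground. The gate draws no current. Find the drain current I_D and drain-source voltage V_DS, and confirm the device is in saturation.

V_G = V_DD·R_2/(R_1+R_2) = 16×82/472 = 2.78 V.
Assume saturation: I_D = (k_n/2)(V_GS − V_t)² with V_GS = V_G − I_D·R_S = 2.78 − 2.7·I_D.
Substituting gives 7.29·I_D² − 3.05·I_D + 0.144 = 0, with roots I_D = 0.0543 or 0.364 mA.
The root I_D = 0.364 mA gives V_GS = 1.8 V ≤ V_t, so take I_D = 0.0543 mA.
Then V_GS = 2.63 V and V_DS = V_DD − I_D(R_D+R_S) = 16 − 0.0543×6 = 15.7 V.
Saturation requires V_DS ≥ V_GS − V_t = 0.233 V; 15.7 ≥ 0.233 ✓.

I_D ≈ 0.054 mA, V_DS ≈ 16 V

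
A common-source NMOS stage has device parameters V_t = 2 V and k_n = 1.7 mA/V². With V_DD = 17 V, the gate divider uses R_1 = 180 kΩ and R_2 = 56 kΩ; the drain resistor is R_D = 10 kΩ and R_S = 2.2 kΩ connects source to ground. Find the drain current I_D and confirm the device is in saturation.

I_D ≈ 0.56 mA

V_G = V_DD·R_2/(R_1+R_2) = 17×56/236 = 4.03 V.
Assume saturation: I_D = (k_n/2)(V_GS − V_t)² with V_GS = V_G − I_D·R_S = 4.03 − 2.2·I_D.
Substituting gives 4.11·I_D² − 8.61·I_D + 3.52 = 0, with roots I_D = 0.557 or 1.54 mA.
The root I_D = 1.54 mA gives V_GS = 0.656 V ≤ V_t, so take I_D = 0.557 mA.
Then V_GS = 2.81 V and V_DS = V_DD − I_D(R_D+R_S) = 17 − 0.557×12.2 = 10.2 V.
Saturation requires V_DS ≥ V_GS − V_t = 0.809 V; 10.2 ≥ 0.809 ✓.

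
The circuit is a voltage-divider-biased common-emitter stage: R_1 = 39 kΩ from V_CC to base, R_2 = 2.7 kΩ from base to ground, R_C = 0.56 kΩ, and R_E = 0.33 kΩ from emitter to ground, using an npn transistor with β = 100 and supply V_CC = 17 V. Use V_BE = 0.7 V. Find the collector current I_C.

Thevenize the base divider: V_Th = V_CC·R_2/(R_1+R_2) = 17×2.7/41.7 = 1.1 V, R_Th = R_1‖R_2 = 2.53 kΩ.
Base-emitter loop: V_Th = I_B·R_Th + V_BE + (β+1)I_B·R_E, so I_B = (1.1 − 0.7) / (2.53 + 101×0.33) = 0.0112 mA.
I_C = β·I_B = 100×0.0112 = 1.12 mA, and I_E = (β+1)I_B = 1.13 mA.
V_CE = V_CC − I_C·R_C − I_E·R_E = 17 − 1.12×0.56 − 1.13×0.33 = 16 V.
V_CE = 16 V > 0.2 V confirms active-region operation.

I_C ≈ 1.1 mA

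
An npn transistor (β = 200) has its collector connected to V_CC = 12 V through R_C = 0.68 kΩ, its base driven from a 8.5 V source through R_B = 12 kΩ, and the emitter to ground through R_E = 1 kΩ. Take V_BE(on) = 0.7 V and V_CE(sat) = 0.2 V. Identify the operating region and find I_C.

saturation; I_C ≈ 7 mA

Assume active: I_B = (8.5 − 0.7)/(12 + 201×1) = 0.0366 mA, I_C = β·I_B = 7.32 mA.
Then V_CE = 12 − 7.32×0.68 − 7.36×1 = -0.341 V < 0.2 V — the active assumption fails.
Re-solve with V_CE = 0.2 V. KCL at the emitter: V_E/R_E = (V_BB−0.7−V_E)/R_B + (V_CC−0.2−V_E)/R_C, giving V_E = 7.05 V.
I_C = (V_CC − 0.2 − V_E)/R_C = (11.8 − 7.05)/0.68 = 6.99 mA.
Check: I_B = (7.8 − 7.05)/12 = 0.0626 mA, and β·I_B = 12.5 mA > I_C, confirming saturation.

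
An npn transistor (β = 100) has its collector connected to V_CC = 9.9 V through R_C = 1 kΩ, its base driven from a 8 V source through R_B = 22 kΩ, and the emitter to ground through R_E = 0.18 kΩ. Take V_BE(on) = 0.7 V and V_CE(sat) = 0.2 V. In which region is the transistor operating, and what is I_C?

saturation; I_C ≈ 8.2 mA

Assume active: I_B = (8 − 0.7)/(22 + 101×0.18) = 0.182 mA, I_C = β·I_B = 18.2 mA.
Then V_CE = 9.9 − 18.2×1 − 18.3×0.18 = -11.6 V < 0.2 V — the active assumption fails.
Re-solve with V_CE = 0.2 V. KCL at the emitter: V_E/R_E = (V_BB−0.7−V_E)/R_B + (V_CC−0.2−V_E)/R_C, giving V_E = 1.52 V.
I_C = (V_CC − 0.2 − V_E)/R_C = (9.7 − 1.52)/1 = 8.18 mA.
Check: I_B = (7.3 − 1.52)/22 = 0.263 mA, and β·I_B = 26.3 mA > I_C, confirming saturation.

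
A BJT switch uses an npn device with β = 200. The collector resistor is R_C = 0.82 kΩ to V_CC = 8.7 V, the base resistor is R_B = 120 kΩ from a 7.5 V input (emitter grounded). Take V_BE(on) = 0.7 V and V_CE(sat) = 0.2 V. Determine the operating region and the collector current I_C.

saturation; I_C ≈ 10 mA

Assume active: I_B = (7.5 − 0.7)/120 = 0.0567 mA, giving I_C = β·I_B = 11.3 mA.
But then V_CE = 8.7 − 11.3×0.82 = -0.593 V < V_CE(sat) = 0.2 V — impossible in the active region.
So the transistor is saturated. With V_CE = 0.2 V, I_C = (V_CC − 0.2)/R_C = 8.5/0.82 = 10.4 mA.
Check: β·I_B = 11.3 mA > I_C = 10.4 mA, confirming saturation.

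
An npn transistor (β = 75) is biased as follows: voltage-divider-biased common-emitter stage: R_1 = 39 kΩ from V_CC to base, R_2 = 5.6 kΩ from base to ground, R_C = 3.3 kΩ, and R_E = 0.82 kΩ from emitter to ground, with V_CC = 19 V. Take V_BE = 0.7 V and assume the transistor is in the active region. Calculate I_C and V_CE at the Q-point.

Thevenize the base divider: V_Th = V_CC·R_2/(R_1+R_2) = 19×5.6/44.6 = 2.39 V, R_Th = R_1‖R_2 = 4.9 kΩ.
Base-emitter loop: V_Th = I_B·R_Th + V_BE + (β+1)I_B·R_E, so I_B = (2.39 − 0.7) / (4.9 + 76×0.82) = 0.0251 mA.
I_C = β·I_B = 75×0.0251 = 1.88 mA, and I_E = (β+1)I_B = 1.91 mA.
V_CE = V_CC − I_C·R_C − I_E·R_E = 19 − 1.88×3.3 − 1.91×0.82 = 11.2 V.
V_CE = 11.2 V > 0.2 V confirms active-region operation.

I_C ≈ 1.9 mA, V_CE ≈ 11 V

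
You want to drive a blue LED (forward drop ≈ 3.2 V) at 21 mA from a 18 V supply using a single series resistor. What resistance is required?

R ≈ 0.7 kΩ

The resistor drops V_S − V_D = 18 − 3.2 = 14.8 V at 21 mA.
R = 14.8 V / 21 mA = 0.705 kΩ.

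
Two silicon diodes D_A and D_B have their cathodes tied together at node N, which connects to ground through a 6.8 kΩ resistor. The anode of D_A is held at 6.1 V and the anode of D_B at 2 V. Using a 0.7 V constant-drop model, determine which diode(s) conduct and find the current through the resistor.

Assume both conduct. Then node N would need to be at both 6.1−0.7 = 5.4 V and 2−0.7 = 1.3 V, which is impossible.
Assume only D_A conducts: V_N = 6.1 − 0.7 = 5.4 V, so I_R = 5.4/6.8 = 0.794 mA.
Check D_B: its anode-to-cathode voltage is 2 − 5.4 = -3.4 V < 0.7 V, so it is off. The assumption is consistent.

Only D_A conducts; I_R ≈ 0.79 mA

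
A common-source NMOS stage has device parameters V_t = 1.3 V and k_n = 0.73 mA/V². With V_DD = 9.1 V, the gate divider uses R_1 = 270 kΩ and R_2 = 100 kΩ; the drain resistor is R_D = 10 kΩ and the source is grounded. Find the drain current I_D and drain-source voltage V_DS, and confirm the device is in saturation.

V_G = V_DD·R_2/(R_1+R_2) = 9.1×100/370 = 2.46 V. With the source grounded, V_GS = V_G = 2.46 V.
Assume saturation: I_D = (k_n/2)(V_GS − V_t)² = (0.73/2)×(2.46 − 1.3)² = 0.365×1.16² = 0.491 mA.
V_DS = V_DD − I_D·R_D = 9.1 − 0.491×10 = 4.19 V.
Saturation requires V_DS ≥ V_GS − V_t = 1.16 V; 4.19 ≥ 1.16 ✓.

I_D ≈ 0.49 mA, V_DS ≈ 4.2 V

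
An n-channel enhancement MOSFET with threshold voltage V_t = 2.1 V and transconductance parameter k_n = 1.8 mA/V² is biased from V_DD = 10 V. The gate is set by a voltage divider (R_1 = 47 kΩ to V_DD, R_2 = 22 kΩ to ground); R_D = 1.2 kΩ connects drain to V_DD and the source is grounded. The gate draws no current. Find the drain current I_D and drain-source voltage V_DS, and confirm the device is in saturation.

V_G = V_DD·R_2/(R_1+R_2) = 10×22/69 = 3.19 V. With the source grounded, V_GS = V_G = 3.19 V.
Assume saturation: I_D = (k_n/2)(V_GS − V_t)² = (1.8/2)×(3.19 − 2.1)² = 0.9×1.09² = 1.07 mA.
V_DS = V_DD − I_D·R_D = 10 − 1.07×1.2 = 8.72 V.
Saturation requires V_DS ≥ V_GS − V_t = 1.09 V; 8.72 ≥ 1.09 ✓.

I_D ≈ 1.1 mA, V_DS ≈ 8.7 V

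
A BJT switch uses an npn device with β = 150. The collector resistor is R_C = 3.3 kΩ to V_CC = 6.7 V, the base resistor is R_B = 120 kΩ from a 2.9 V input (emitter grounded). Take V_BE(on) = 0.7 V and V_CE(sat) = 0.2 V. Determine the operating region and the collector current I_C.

saturation; I_C ≈ 2 mA

Assume active: I_B = (2.9 − 0.7)/120 = 0.0183 mA, giving I_C = β·I_B = 2.75 mA.
But then V_CE = 6.7 − 2.75×3.3 = -2.37 V < V_CE(sat) = 0.2 V — impossible in the active region.
So the transistor is saturated. With V_CE = 0.2 V, I_C = (V_CC − 0.2)/R_C = 6.5/3.3 = 1.97 mA.
Check: β·I_B = 2.75 mA > I_C = 1.97 mA, confirming saturation.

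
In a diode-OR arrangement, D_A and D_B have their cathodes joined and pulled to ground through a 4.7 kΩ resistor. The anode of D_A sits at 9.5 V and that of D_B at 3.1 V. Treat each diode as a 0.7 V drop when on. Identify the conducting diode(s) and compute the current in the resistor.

Only D_A conducts; I_R ≈ 1.9 mA

Assume both conduct. Then node N would need to be at both 9.5−0.7 = 8.8 V and 3.1−0.7 = 2.4 V, which is impossible.
Assume only D_A conducts: V_N = 9.5 − 0.7 = 8.8 V, so I_R = 8.8/4.7 = 1.87 mA.
Check D_B: its anode-to-cathode voltage is 3.1 − 8.8 = -5.7 V < 0.7 V, so it is off. The assumption is consistent.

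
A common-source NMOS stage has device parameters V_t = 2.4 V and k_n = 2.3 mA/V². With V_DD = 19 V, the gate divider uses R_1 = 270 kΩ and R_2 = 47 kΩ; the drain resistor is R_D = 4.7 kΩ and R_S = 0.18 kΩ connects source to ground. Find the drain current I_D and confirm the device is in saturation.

I_D ≈ 0.17 mA

V_G = V_DD·R_2/(R_1+R_2) = 19×47/317 = 2.82 V.
Assume saturation: I_D = (k_n/2)(V_GS − V_t)² with V_GS = V_G − I_D·R_S = 2.82 − 0.18·I_D.
Substituting gives 0.0373·I_D² − 1.17·I_D + 0.2 = 0, with roots I_D = 0.171 or 31.3 mA.
The root I_D = 31.3 mA gives V_GS = -2.82 V ≤ V_t, so take I_D = 0.171 mA.
Then V_GS = 2.79 V and V_DS = V_DD − I_D(R_D+R_S) = 19 − 0.171×4.88 = 18.2 V.
Saturation requires V_DS ≥ V_GS − V_t = 0.386 V; 18.2 ≥ 0.386 ✓.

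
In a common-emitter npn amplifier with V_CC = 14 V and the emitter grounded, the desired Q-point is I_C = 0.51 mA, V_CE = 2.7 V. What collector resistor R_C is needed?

Collector loop: V_CC = I_C·R_C + V_CE.
R_C = (V_CC − V_CE)/I_C = (14 − 2.7)/0.51 = 22.2 kΩ.

R_C ≈ 22 kΩ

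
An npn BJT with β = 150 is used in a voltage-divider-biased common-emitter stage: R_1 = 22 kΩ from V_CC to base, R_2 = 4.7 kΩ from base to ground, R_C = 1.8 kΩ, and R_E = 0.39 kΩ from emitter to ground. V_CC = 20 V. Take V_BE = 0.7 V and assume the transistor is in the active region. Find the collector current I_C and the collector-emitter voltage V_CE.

I_C ≈ 6.7 mA, V_CE ≈ 5.2 V

Thevenize the base divider: V_Th = V_CC·R_2/(R_1+R_2) = 20×4.7/26.7 = 3.52 V, R_Th = R_1‖R_2 = 3.87 kΩ.
Base-emitter loop: V_Th = I_B·R_Th + V_BE + (β+1)I_B·R_E, so I_B = (3.52 − 0.7) / (3.87 + 151×0.39) = 0.0449 mA.
I_C = β·I_B = 150×0.0449 = 6.74 mA, and I_E = (β+1)I_B = 6.79 mA.
V_CE = V_CC − I_C·R_C − I_E·R_E = 20 − 6.74×1.8 − 6.79×0.39 = 5.22 V.
V_CE = 5.22 V > 0.2 V confirms active-region operation.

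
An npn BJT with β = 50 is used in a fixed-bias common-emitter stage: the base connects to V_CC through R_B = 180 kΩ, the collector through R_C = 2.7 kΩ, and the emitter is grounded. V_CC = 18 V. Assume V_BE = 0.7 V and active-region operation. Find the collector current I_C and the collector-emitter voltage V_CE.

I_C ≈ 4.8 mA, V_CE ≈ 5 V

Base loop: V_CC = I_B·R_B + V_BE, so I_B = (18 − 0.7)/180 kΩ = 0.0961 mA.
In the active region I_C = β·I_B = 50 × 0.0961 = 4.81 mA.
Collector loop: V_CE = V_CC − I_C·R_C = 18 − 4.81×2.7 = 5.02 V.
Since V_CE = 5.02 V > V_CE(sat) ≈ 0.2 V, the transistor is in the active region as assumed.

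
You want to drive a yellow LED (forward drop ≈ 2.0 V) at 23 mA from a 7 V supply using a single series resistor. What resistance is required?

The resistor drops V_S − V_D = 7 − 2.0 = 5 V at 23 mA.
R = 5 V / 23 mA = 0.217 kΩ.

R ≈ 0.22 kΩ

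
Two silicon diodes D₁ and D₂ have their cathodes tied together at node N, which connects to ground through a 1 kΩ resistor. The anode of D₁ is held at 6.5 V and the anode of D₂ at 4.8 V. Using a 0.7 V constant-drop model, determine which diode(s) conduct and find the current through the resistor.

Only D₁ conducts; I_R ≈ 5.8 mA

Assume both conduct. Then node N would need to be at both 6.5−0.7 = 5.8 V and 4.8−0.7 = 4.1 V, which is impossible.
Assume only D₁ conducts: V_N = 6.5 − 0.7 = 5.8 V, so I_R = 5.8/1 = 5.8 mA.
Check D₂: its anode-to-cathode voltage is 4.8 − 5.8 = -1 V < 0.7 V, so it is off. The assumption is consistent.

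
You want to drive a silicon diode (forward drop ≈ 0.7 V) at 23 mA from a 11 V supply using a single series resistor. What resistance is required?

The resistor drops V_S − V_D = 11 − 0.7 = 10.3 V at 23 mA.
R = 10.3 V / 23 mA = 0.448 kΩ.

R ≈ 0.45 kΩ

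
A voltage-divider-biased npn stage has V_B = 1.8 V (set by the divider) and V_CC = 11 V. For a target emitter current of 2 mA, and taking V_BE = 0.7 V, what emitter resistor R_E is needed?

R_E ≈ 0.55 kΩ

V_E = V_B − V_BE = 1.8 − 0.7 = 1.1 V.
R_E = V_E / I_E = 1.1 / 2 = 0.55 kΩ.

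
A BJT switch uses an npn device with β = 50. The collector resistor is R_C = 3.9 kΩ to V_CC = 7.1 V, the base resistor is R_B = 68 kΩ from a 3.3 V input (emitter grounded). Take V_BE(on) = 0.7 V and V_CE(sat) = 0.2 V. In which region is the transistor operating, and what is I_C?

saturation; I_C ≈ 1.8 mA

Assume active: I_B = (3.3 − 0.7)/68 = 0.0382 mA, giving I_C = β·I_B = 1.91 mA.
But then V_CE = 7.1 − 1.91×3.9 = -0.356 V < V_CE(sat) = 0.2 V — impossible in the active region.
So the transistor is saturated. With V_CE = 0.2 V, I_C = (V_CC − 0.2)/R_C = 6.9/3.9 = 1.77 mA.
Check: β·I_B = 1.91 mA > I_C = 1.77 mA, confirming saturation.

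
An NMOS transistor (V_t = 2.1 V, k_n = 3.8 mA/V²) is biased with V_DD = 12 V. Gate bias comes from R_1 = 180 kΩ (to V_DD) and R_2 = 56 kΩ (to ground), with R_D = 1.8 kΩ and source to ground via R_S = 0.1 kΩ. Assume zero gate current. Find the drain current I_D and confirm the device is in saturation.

V_G = V_DD·R_2/(R_1+R_2) = 12×56/236 = 2.85 V.
Assume saturation: I_D = (k_n/2)(V_GS − V_t)² with V_GS = V_G − I_D·R_S = 2.85 − 0.1·I_D.
Substituting gives 0.019·I_D² − 1.28·I_D + 1.06 = 0, with roots I_D = 0.837 or 66.7 mA.
The root I_D = 66.7 mA gives V_GS = -3.83 V ≤ V_t, so take I_D = 0.837 mA.
Then V_GS = 2.76 V and V_DS = V_DD − I_D(R_D+R_S) = 12 − 0.837×1.9 = 10.4 V.
Saturation requires V_DS ≥ V_GS − V_t = 0.664 V; 10.4 ≥ 0.664 ✓.

I_D ≈ 0.84 mA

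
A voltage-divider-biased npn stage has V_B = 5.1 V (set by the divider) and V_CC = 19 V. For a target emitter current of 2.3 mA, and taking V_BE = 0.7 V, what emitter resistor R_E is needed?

V_E = V_B − V_BE = 5.1 − 0.7 = 4.4 V.
R_E = V_E / I_E = 4.4 / 2.3 = 1.91 kΩ.

R_E ≈ 1.9 kΩ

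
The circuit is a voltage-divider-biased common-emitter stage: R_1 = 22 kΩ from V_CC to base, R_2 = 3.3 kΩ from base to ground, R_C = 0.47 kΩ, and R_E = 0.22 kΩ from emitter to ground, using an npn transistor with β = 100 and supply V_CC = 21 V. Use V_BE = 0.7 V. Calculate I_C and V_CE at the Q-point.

I_C ≈ 8.1 mA, V_CE ≈ 15 V

Thevenize the base divider: V_Th = V_CC·R_2/(R_1+R_2) = 21×3.3/25.3 = 2.74 V, R_Th = R_1‖R_2 = 2.87 kΩ.
Base-emitter loop: V_Th = I_B·R_Th + V_BE + (β+1)I_B·R_E, so I_B = (2.74 − 0.7) / (2.87 + 101×0.22) = 0.0813 mA.
I_C = β·I_B = 100×0.0813 = 8.13 mA, and I_E = (β+1)I_B = 8.21 mA.
V_CE = V_CC − I_C·R_C − I_E·R_E = 21 − 8.13×0.47 − 8.21×0.22 = 15.4 V.
V_CE = 15.4 V > 0.2 V confirms active-region operation.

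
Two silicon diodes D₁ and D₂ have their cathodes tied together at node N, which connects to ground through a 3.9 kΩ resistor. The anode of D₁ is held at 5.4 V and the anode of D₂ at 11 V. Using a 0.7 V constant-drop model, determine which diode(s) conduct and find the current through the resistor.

Only D₂ conducts; I_R ≈ 2.6 mA

Assume both conduct. Then node N would need to be at both 5.4−0.7 = 4.7 V and 11−0.7 = 10.3 V, which is impossible.
Assume only D₂ conducts: V_N = 11 − 0.7 = 10.3 V, so I_R = 10.3/3.9 = 2.64 mA.
Check D₁: its anode-to-cathode voltage is 5.4 − 10.3 = -4.9 V < 0.7 V, so it is off. The assumption is consistent.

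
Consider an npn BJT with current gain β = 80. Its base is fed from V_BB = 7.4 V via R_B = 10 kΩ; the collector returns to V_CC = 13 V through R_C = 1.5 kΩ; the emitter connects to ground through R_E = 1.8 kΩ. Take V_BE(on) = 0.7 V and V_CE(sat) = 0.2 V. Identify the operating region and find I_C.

active; I_C ≈ 3.4 mA

Assume active. Base-emitter loop: I_B = (V_BB − V_BE)/(R_B + (β+1)R_E) = (7.4 − 0.7)/(10 + 81×1.8) = 0.043 mA.
I_C = β·I_B = 80×0.043 = 3.44 mA.
V_CE = V_CC − I_C·R_C − I_E·R_E = 13 − 3.44×1.5 − 3.48×1.8 = 1.57 V > V_CE(sat), so the active-region assumption holds.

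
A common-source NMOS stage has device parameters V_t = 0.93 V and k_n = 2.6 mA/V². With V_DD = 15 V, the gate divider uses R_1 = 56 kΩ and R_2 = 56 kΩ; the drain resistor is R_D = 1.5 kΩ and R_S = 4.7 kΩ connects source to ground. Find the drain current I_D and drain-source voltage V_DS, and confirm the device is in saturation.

V_G = V_DD·R_2/(R_1+R_2) = 15×56/112 = 7.5 V.
Assume saturation: I_D = (k_n/2)(V_GS − V_t)² with V_GS = V_G − I_D·R_S = 7.5 − 4.7·I_D.
Substituting gives 28.7·I_D² − 81.3·I_D + 56.1 = 0, with roots I_D = 1.19 or 1.64 mA.
The root I_D = 1.64 mA gives V_GS = -0.192 V ≤ V_t, so take I_D = 1.19 mA.
Then V_GS = 1.89 V and V_DS = V_DD − I_D(R_D+R_S) = 15 − 1.19×6.2 = 7.6 V.
Saturation requires V_DS ≥ V_GS − V_t = 0.958 V; 7.6 ≥ 0.958 ✓.

I_D ≈ 1.2 mA, V_DS ≈ 7.6 V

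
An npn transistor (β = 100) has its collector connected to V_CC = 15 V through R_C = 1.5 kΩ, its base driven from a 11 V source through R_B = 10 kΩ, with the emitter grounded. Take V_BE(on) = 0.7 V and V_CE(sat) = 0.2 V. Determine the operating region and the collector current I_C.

Assume active: I_B = (11 − 0.7)/10 = 1.03 mA, giving I_C = β·I_B = 103 mA.
But then V_CE = 15 − 103×1.5 = -140 V < V_CE(sat) = 0.2 V — impossible in the active region.
So the transistor is saturated. With V_CE = 0.2 V, I_C = (V_CC − 0.2)/R_C = 14.8/1.5 = 9.87 mA.
Check: β·I_B = 103 mA > I_C = 9.87 mA, confirming saturation.

saturation; I_C ≈ 9.9 mA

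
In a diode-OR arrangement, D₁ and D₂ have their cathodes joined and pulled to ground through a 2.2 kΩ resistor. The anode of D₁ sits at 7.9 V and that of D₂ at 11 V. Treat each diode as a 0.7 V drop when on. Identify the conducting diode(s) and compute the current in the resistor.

Assume both conduct. Then node N would need to be at both 7.9−0.7 = 7.2 V and 11−0.7 = 10.3 V, which is impossible.
Assume only D₂ conducts: V_N = 11 − 0.7 = 10.3 V, so I_R = 10.3/2.2 = 4.68 mA.
Check D₁: its anode-to-cathode voltage is 7.9 − 10.3 = -2.4 V < 0.7 V, so it is off. The assumption is consistent.

Only D₂ conducts; I_R ≈ 4.7 mA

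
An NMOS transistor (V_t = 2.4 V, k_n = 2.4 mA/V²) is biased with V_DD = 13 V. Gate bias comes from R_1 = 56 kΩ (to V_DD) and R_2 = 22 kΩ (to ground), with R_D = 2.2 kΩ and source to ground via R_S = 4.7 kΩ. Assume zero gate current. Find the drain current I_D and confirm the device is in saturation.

I_D ≈ 0.19 mA

V_G = V_DD·R_2/(R_1+R_2) = 13×22/78 = 3.67 V.
Assume saturation: I_D = (k_n/2)(V_GS − V_t)² with V_GS = V_G − I_D·R_S = 3.67 − 4.7·I_D.
Substituting gives 26.5·I_D² − 15.3·I_D + 1.93 = 0, with roots I_D = 0.186 or 0.391 mA.
The root I_D = 0.391 mA gives V_GS = 1.83 V ≤ V_t, so take I_D = 0.186 mA.
Then V_GS = 2.79 V and V_DS = V_DD − I_D(R_D+R_S) = 13 − 0.186×6.9 = 11.7 V.
Saturation requires V_DS ≥ V_GS − V_t = 0.393 V; 11.7 ≥ 0.393 ✓.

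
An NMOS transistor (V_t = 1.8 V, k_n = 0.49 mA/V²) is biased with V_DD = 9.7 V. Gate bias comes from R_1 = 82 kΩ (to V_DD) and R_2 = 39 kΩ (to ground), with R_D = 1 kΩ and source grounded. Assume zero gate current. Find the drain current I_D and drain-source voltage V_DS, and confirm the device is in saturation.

V_G = V_DD·R_2/(R_1+R_2) = 9.7×39/121 = 3.13 V. With the source grounded, V_GS = V_G = 3.13 V.
Assume saturation: I_D = (k_n/2)(V_GS − V_t)² = (0.49/2)×(3.13 − 1.8)² = 0.245×1.33² = 0.431 mA.
V_DS = V_DD − I_D·R_D = 9.7 − 0.431×1 = 9.27 V.
Saturation requires V_DS ≥ V_GS − V_t = 1.33 V; 9.27 ≥ 1.33 ✓.

I_D ≈ 0.43 mA, V_DS ≈ 9.3 V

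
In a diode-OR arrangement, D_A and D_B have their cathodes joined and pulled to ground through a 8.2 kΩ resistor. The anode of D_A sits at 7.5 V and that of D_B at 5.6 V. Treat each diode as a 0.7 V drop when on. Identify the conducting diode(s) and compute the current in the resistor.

Assume both conduct. Then node N would need to be at both 7.5−0.7 = 6.8 V and 5.6−0.7 = 4.9 V, which is impossible.
Assume only D_A conducts: V_N = 7.5 − 0.7 = 6.8 V, so I_R = 6.8/8.2 = 0.829 mA.
Check D_B: its anode-to-cathode voltage is 5.6 − 6.8 = -1.2 V < 0.7 V, so it is off. The assumption is consistent.

Only D_A conducts; I_R ≈ 0.83 mA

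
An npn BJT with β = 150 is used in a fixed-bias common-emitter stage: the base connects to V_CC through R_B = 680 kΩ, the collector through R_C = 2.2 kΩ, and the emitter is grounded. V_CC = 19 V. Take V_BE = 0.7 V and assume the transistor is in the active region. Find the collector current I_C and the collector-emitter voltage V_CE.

Base loop: V_CC = I_B·R_B + V_BE, so I_B = (19 − 0.7)/680 kΩ = 0.0269 mA.
In the active region I_C = β·I_B = 150 × 0.0269 = 4.04 mA.
Collector loop: V_CE = V_CC − I_C·R_C = 19 − 4.04×2.2 = 10.1 V.
Since V_CE = 10.1 V > V_CE(sat) ≈ 0.2 V, the transistor is in the active region as assumed.

I_C ≈ 4 mA, V_CE ≈ 10 V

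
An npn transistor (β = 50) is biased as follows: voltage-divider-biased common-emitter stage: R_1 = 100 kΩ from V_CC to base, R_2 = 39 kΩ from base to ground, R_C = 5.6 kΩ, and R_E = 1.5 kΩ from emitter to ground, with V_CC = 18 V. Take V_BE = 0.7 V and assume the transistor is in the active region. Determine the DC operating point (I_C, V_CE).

Thevenize the base divider: V_Th = V_CC·R_2/(R_1+R_2) = 18×39/139 = 5.05 V, R_Th = R_1‖R_2 = 28.1 kΩ.
Base-emitter loop: V_Th = I_B·R_Th + V_BE + (β+1)I_B·R_E, so I_B = (5.05 − 0.7) / (28.1 + 51×1.5) = 0.0416 mA.
I_C = β·I_B = 50×0.0416 = 2.08 mA, and I_E = (β+1)I_B = 2.12 mA.
V_CE = V_CC − I_C·R_C − I_E·R_E = 18 − 2.08×5.6 − 2.12×1.5 = 3.17 V.
V_CE = 3.17 V > 0.2 V confirms active-region operation.

I_C ≈ 2.1 mA, V_CE ≈ 3.2 V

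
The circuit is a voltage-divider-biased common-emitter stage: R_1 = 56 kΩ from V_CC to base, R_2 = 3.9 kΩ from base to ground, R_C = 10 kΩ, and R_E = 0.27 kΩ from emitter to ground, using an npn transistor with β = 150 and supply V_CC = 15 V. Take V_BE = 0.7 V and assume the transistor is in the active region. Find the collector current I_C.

Thevenize the base divider: V_Th = V_CC·R_2/(R_1+R_2) = 15×3.9/59.9 = 0.977 V, R_Th = R_1‖R_2 = 3.65 kΩ.
Base-emitter loop: V_Th = I_B·R_Th + V_BE + (β+1)I_B·R_E, so I_B = (0.977 − 0.7) / (3.65 + 151×0.27) = 0.00623 mA.
I_C = β·I_B = 150×0.00623 = 0.934 mA, and I_E = (β+1)I_B = 0.94 mA.
V_CE = V_CC − I_C·R_C − I_E·R_E = 15 − 0.934×10 − 0.94×0.27 = 5.4 V.
V_CE = 5.4 V > 0.2 V confirms active-region operation.

I_C ≈ 0.93 mA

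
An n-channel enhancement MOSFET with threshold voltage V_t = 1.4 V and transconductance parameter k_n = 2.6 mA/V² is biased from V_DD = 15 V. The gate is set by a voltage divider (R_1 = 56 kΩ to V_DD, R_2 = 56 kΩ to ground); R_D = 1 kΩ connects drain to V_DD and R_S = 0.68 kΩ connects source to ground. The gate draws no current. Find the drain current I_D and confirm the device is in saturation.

V_G = V_DD·R_2/(R_1+R_2) = 15×56/112 = 7.5 V.
Assume saturation: I_D = (k_n/2)(V_GS − V_t)² with V_GS = V_G − I_D·R_S = 7.5 − 0.68·I_D.
Substituting gives 0.601·I_D² − 11.8·I_D + 48.4 = 0, with roots I_D = 5.85 or 13.8 mA.
The root I_D = 13.8 mA gives V_GS = -1.85 V ≤ V_t, so take I_D = 5.85 mA.
Then V_GS = 3.52 V and V_DS = V_DD − I_D(R_D+R_S) = 15 − 5.85×1.68 = 5.17 V.
Saturation requires V_DS ≥ V_GS − V_t = 2.12 V; 5.17 ≥ 2.12 ✓.

I_D ≈ 5.9 mA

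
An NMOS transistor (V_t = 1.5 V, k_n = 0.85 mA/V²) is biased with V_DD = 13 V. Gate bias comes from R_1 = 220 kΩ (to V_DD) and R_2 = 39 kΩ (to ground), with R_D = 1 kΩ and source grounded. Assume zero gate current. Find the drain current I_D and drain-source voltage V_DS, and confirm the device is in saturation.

V_G = V_DD·R_2/(R_1+R_2) = 13×39/259 = 1.96 V. With the source grounded, V_GS = V_G = 1.96 V.
Assume saturation: I_D = (k_n/2)(V_GS − V_t)² = (0.85/2)×(1.96 − 1.5)² = 0.425×0.458² = 0.089 mA.
V_DS = V_DD − I_D·R_D = 13 − 0.089×1 = 12.9 V.
Saturation requires V_DS ≥ V_GS − V_t = 0.458 V; 12.9 ≥ 0.458 ✓.

I_D ≈ 0.089 mA, V_DS ≈ 13 V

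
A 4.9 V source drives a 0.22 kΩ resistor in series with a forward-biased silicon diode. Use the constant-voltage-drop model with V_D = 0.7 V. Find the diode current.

I ≈ 19 mA

KVL around the loop: 4.9 = V_D + I·R = 0.7 + I × 0.22 kΩ.
So I = (4.9 − 0.7) / 0.22 kΩ = 4.2 / 0.22 = 19.1 mA.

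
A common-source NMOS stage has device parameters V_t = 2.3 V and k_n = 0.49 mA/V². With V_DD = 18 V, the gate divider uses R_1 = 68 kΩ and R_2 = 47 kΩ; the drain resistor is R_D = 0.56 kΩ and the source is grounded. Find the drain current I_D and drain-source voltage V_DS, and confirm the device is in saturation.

I_D ≈ 6.3 mA, V_DS ≈ 14 V

V_G = V_DD·R_2/(R_1+R_2) = 18×47/115 = 7.36 V. With the source grounded, V_GS = V_G = 7.36 V.
Assume saturation: I_D = (k_n/2)(V_GS − V_t)² = (0.49/2)×(7.36 − 2.3)² = 0.245×5.06² = 6.26 mA.
V_DS = V_DD − I_D·R_D = 18 − 6.26×0.56 = 14.5 V.
Saturation requires V_DS ≥ V_GS − V_t = 5.06 V; 14.5 ≥ 5.06 ✓.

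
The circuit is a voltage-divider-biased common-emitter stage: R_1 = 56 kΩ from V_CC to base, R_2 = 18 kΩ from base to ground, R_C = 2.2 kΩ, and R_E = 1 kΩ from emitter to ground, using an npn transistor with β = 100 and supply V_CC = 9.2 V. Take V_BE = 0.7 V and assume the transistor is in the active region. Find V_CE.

Thevenize the base divider: V_Th = V_CC·R_2/(R_1+R_2) = 9.2×18/74 = 2.24 V, R_Th = R_1‖R_2 = 13.6 kΩ.
Base-emitter loop: V_Th = I_B·R_Th + V_BE + (β+1)I_B·R_E, so I_B = (2.24 − 0.7) / (13.6 + 101×1) = 0.0134 mA.
I_C = β·I_B = 100×0.0134 = 1.34 mA, and I_E = (β+1)I_B = 1.36 mA.
V_CE = V_CC − I_C·R_C − I_E·R_E = 9.2 − 1.34×2.2 − 1.36×1 = 4.89 V.
V_CE = 4.89 V > 0.2 V confirms active-region operation.

V_CE ≈ 4.9 V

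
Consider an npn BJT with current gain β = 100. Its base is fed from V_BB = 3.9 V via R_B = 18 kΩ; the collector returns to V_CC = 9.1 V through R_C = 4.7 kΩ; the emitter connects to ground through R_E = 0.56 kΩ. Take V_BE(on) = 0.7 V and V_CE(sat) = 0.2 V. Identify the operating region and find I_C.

Assume active: I_B = (3.9 − 0.7)/(18 + 101×0.56) = 0.0429 mA, I_C = β·I_B = 4.29 mA.
Then V_CE = 9.1 − 4.29×4.7 − 4.33×0.56 = -13.5 V < 0.2 V — the active assumption fails.
Re-solve with V_CE = 0.2 V. KCL at the emitter: V_E/R_E = (V_BB−0.7−V_E)/R_B + (V_CC−0.2−V_E)/R_C, giving V_E = 1.01 V.
I_C = (V_CC − 0.2 − V_E)/R_C = (8.9 − 1.01)/4.7 = 1.68 mA.
Check: I_B = (3.2 − 1.01)/18 = 0.122 mA, and β·I_B = 12.2 mA > I_C, confirming saturation.

saturation; I_C ≈ 1.7 mA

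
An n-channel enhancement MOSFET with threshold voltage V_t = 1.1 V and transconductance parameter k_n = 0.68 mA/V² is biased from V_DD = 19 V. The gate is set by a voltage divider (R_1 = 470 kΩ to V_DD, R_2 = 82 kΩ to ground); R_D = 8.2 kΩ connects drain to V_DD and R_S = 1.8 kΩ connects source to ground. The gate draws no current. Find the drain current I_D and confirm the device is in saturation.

I_D ≈ 0.37 mA

V_G = V_DD·R_2/(R_1+R_2) = 19×82/552 = 2.82 V.
Assume saturation: I_D = (k_n/2)(V_GS − V_t)² with V_GS = V_G − I_D·R_S = 2.82 − 1.8·I_D.
Substituting gives 1.1·I_D² − 3.11·I_D + 1.01 = 0, with roots I_D = 0.374 or 2.45 mA.
The root I_D = 2.45 mA gives V_GS = -1.58 V ≤ V_t, so take I_D = 0.374 mA.
Then V_GS = 2.15 V and V_DS = V_DD − I_D(R_D+R_S) = 19 − 0.374×10 = 15.3 V.
Saturation requires V_DS ≥ V_GS − V_t = 1.05 V; 15.3 ≥ 1.05 ✓.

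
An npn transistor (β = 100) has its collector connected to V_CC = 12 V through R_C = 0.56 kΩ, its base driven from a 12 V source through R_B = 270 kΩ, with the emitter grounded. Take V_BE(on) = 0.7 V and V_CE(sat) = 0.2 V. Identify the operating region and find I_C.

Assume active. Base-emitter loop: I_B = (V_BB − V_BE)/R_B = (12 − 0.7)/270 = 0.0419 mA.
I_C = β·I_B = 100×0.0419 = 4.19 mA.
V_CE = V_CC − I_C·R_C = 12 − 4.19×0.56 = 9.66 V > V_CE(sat), so the active-region assumption holds.

active; I_C ≈ 4.2 mA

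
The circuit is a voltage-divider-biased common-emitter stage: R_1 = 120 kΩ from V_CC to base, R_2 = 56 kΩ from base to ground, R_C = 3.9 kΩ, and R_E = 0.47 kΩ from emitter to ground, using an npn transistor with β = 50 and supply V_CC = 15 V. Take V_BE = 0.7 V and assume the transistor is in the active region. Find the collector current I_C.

I_C ≈ 3.3 mA

Thevenize the base divider: V_Th = V_CC·R_2/(R_1+R_2) = 15×56/176 = 4.77 V, R_Th = R_1‖R_2 = 38.2 kΩ.
Base-emitter loop: V_Th = I_B·R_Th + V_BE + (β+1)I_B·R_E, so I_B = (4.77 − 0.7) / (38.2 + 51×0.47) = 0.0655 mA.
I_C = β·I_B = 50×0.0655 = 3.28 mA, and I_E = (β+1)I_B = 3.34 mA.
V_CE = V_CC − I_C·R_C − I_E·R_E = 15 − 3.28×3.9 − 3.34×0.47 = 0.651 V.
V_CE = 0.651 V > 0.2 V confirms active-region operation.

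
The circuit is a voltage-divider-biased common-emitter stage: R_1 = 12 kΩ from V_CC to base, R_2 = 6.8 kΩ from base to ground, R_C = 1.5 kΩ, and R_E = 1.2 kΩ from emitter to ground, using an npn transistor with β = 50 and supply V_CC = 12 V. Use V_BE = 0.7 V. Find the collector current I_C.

I_C ≈ 2.8 mA

Thevenize the base divider: V_Th = V_CC·R_2/(R_1+R_2) = 12×6.8/18.8 = 4.34 V, R_Th = R_1‖R_2 = 4.34 kΩ.
Base-emitter loop: V_Th = I_B·R_Th + V_BE + (β+1)I_B·R_E, so I_B = (4.34 − 0.7) / (4.34 + 51×1.2) = 0.0555 mA.
I_C = β·I_B = 50×0.0555 = 2.78 mA, and I_E = (β+1)I_B = 2.83 mA.
V_CE = V_CC − I_C·R_C − I_E·R_E = 12 − 2.78×1.5 − 2.83×1.2 = 4.43 V.
V_CE = 4.43 V > 0.2 V confirms active-region operation.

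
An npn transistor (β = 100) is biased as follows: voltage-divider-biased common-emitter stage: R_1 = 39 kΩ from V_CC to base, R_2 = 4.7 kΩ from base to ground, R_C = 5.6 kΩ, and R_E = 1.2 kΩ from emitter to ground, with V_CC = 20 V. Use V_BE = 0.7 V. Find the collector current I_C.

I_C ≈ 1.2 mA

Thevenize the base divider: V_Th = V_CC·R_2/(R_1+R_2) = 20×4.7/43.7 = 2.15 V, R_Th = R_1‖R_2 = 4.19 kΩ.
Base-emitter loop: V_Th = I_B·R_Th + V_BE + (β+1)I_B·R_E, so I_B = (2.15 − 0.7) / (4.19 + 101×1.2) = 0.0116 mA.
I_C = β·I_B = 100×0.0116 = 1.16 mA, and I_E = (β+1)I_B = 1.17 mA.
V_CE = V_CC − I_C·R_C − I_E·R_E = 20 − 1.16×5.6 − 1.17×1.2 = 12.1 V.
V_CE = 12.1 V > 0.2 V confirms active-region operation.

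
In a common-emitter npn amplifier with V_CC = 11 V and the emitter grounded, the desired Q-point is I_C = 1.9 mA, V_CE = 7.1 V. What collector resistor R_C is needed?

R_C ≈ 2.1 kΩ

Collector loop: V_CC = I_C·R_C + V_CE.
R_C = (V_CC − V_CE)/I_C = (11 − 7.1)/1.9 = 2.05 kΩ.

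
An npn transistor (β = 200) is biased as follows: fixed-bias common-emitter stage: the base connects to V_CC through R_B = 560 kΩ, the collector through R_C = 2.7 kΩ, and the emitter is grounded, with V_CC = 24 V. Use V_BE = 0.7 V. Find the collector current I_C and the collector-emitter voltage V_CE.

I_C ≈ 8.3 mA, V_CE ≈ 1.5 V

Base loop: V_CC = I_B·R_B + V_BE, so I_B = (24 − 0.7)/560 kΩ = 0.0416 mA.
In the active region I_C = β·I_B = 200 × 0.0416 = 8.32 mA.
Collector loop: V_CE = V_CC − I_C·R_C = 24 − 8.32×2.7 = 1.53 V.
Since V_CE = 1.53 V > V_CE(sat) ≈ 0.2 V, the transistor is in the active region as assumed.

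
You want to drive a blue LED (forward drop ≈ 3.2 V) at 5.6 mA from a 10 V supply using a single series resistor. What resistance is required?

The resistor drops V_S − V_D = 10 − 3.2 = 6.8 V at 5.6 mA.
R = 6.8 V / 5.6 mA = 1.21 kΩ.

R ≈ 1.2 kΩ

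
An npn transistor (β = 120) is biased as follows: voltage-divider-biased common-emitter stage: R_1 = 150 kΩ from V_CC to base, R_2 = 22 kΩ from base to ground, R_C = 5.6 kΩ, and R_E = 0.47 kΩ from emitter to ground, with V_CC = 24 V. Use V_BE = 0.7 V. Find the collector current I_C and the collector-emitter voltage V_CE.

Thevenize the base divider: V_Th = V_CC·R_2/(R_1+R_2) = 24×22/172 = 3.07 V, R_Th = R_1‖R_2 = 19.2 kΩ.
Base-emitter loop: V_Th = I_B·R_Th + V_BE + (β+1)I_B·R_E, so I_B = (3.07 − 0.7) / (19.2 + 121×0.47) = 0.0312 mA.
I_C = β·I_B = 120×0.0312 = 3.74 mA, and I_E = (β+1)I_B = 3.77 mA.
V_CE = V_CC − I_C·R_C − I_E·R_E = 24 − 3.74×5.6 − 3.77×0.47 = 1.29 V.
V_CE = 1.29 V > 0.2 V confirms active-region operation.

I_C ≈ 3.7 mA, V_CE ≈ 1.3 V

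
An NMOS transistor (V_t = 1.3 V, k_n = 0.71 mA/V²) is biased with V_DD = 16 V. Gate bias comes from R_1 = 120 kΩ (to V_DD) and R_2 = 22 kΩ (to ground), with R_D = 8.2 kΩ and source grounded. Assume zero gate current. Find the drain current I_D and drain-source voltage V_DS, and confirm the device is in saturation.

I_D ≈ 0.49 mA, V_DS ≈ 12 V

V_G = V_DD·R_2/(R_1+R_2) = 16×22/142 = 2.48 V. With the source grounded, V_GS = V_G = 2.48 V.
Assume saturation: I_D = (k_n/2)(V_GS − V_t)² = (0.71/2)×(2.48 − 1.3)² = 0.355×1.18² = 0.493 mA.
V_DS = V_DD − I_D·R_D = 16 − 0.493×8.2 = 12 V.
Saturation requires V_DS ≥ V_GS − V_t = 1.18 V; 12 ≥ 1.18 ✓.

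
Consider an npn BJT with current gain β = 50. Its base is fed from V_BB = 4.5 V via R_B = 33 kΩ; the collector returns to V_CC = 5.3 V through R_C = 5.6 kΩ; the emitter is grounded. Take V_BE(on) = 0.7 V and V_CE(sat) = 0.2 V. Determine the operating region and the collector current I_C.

Assume active: I_B = (4.5 − 0.7)/33 = 0.115 mA, giving I_C = β·I_B = 5.76 mA.
But then V_CE = 5.3 − 5.76×5.6 = -26.9 V < V_CE(sat) = 0.2 V — impossible in the active region.
So the transistor is saturated. With V_CE = 0.2 V, I_C = (V_CC − 0.2)/R_C = 5.1/5.6 = 0.911 mA.
Check: β·I_B = 5.76 mA > I_C = 0.911 mA, confirming saturation.

saturation; I_C ≈ 0.91 mA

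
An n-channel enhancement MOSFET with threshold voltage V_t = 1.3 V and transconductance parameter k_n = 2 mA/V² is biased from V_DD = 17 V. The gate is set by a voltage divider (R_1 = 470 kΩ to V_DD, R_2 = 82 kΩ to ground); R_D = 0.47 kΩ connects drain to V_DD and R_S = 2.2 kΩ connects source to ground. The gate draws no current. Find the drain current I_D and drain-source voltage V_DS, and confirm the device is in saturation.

V_G = V_DD·R_2/(R_1+R_2) = 17×82/552 = 2.53 V.
Assume saturation: I_D = (k_n/2)(V_GS − V_t)² with V_GS = V_G − I_D·R_S = 2.53 − 2.2·I_D.
Substituting gives 4.84·I_D² − 6.39·I_D + 1.5 = 0, with roots I_D = 0.306 or 1.01 mA.
The root I_D = 1.01 mA gives V_GS = 0.293 V ≤ V_t, so take I_D = 0.306 mA.
Then V_GS = 1.85 V and V_DS = V_DD − I_D(R_D+R_S) = 17 − 0.306×2.67 = 16.2 V.
Saturation requires V_DS ≥ V_GS − V_t = 0.553 V; 16.2 ≥ 0.553 ✓.

I_D ≈ 0.31 mA, V_DS ≈ 16 V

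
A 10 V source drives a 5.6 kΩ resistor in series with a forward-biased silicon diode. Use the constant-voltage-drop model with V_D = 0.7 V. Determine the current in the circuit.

I ≈ 1.7 mA

KVL around the loop: 10 = V_D + I·R = 0.7 + I × 5.6 kΩ.
So I = (10 − 0.7) / 5.6 kΩ = 9.3 / 5.6 = 1.66 mA.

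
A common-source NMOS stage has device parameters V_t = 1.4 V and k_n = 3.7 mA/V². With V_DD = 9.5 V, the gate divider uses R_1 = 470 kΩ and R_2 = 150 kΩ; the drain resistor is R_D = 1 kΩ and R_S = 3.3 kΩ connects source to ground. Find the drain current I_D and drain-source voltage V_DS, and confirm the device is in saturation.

I_D ≈ 0.18 mA, V_DS ≈ 8.7 V

V_G = V_DD·R_2/(R_1+R_2) = 9.5×150/620 = 2.3 V.
Assume saturation: I_D = (k_n/2)(V_GS − V_t)² with V_GS = V_G − I_D·R_S = 2.3 − 3.3·I_D.
Substituting gives 20.1·I_D² − 12·I_D + 1.49 = 0, with roots I_D = 0.178 or 0.416 mA.
The root I_D = 0.416 mA gives V_GS = 0.926 V ≤ V_t, so take I_D = 0.178 mA.
Then V_GS = 1.71 V and V_DS = V_DD − I_D(R_D+R_S) = 9.5 − 0.178×4.3 = 8.73 V.
Saturation requires V_DS ≥ V_GS − V_t = 0.31 V; 8.73 ≥ 0.31 ✓.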